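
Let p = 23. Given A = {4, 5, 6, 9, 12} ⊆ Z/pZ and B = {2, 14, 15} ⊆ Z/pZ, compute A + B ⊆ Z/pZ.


Work in Z/23Z: reduce every sum a + b modulo 23.
Enumerate all 15 pairs:
a = 4: 4+2=6, 4+14=18, 4+15=19
a = 5: 5+2=7, 5+14=19, 5+15=20
a = 6: 6+2=8, 6+14=20, 6+15=21
a = 9: 9+2=11, 9+14=0, 9+15=1
a = 12: 12+2=14, 12+14=3, 12+15=4
Distinct residues collected: {0, 1, 3, 4, 6, 7, 8, 11, 14, 18, 19, 20, 21}
|A + B| = 13 (out of 23 total residues).

A + B = {0, 1, 3, 4, 6, 7, 8, 11, 14, 18, 19, 20, 21}


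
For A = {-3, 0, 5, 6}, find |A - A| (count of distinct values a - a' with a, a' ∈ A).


A - A = {a - a' : a, a' ∈ A}; |A| = 4.
Bounds: 2|A|-1 ≤ |A - A| ≤ |A|² - |A| + 1, i.e. 7 ≤ |A - A| ≤ 13.
Note: 0 ∈ A - A always (from a - a). The set is symmetric: if d ∈ A - A then -d ∈ A - A.
Enumerate nonzero differences d = a - a' with a > a' (then include -d):
Positive differences: {1, 3, 5, 6, 8, 9}
Full difference set: {0} ∪ (positive diffs) ∪ (negative diffs).
|A - A| = 1 + 2·6 = 13 (matches direct enumeration: 13).

|A - A| = 13


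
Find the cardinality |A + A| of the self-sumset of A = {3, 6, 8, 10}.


A + A = {a + a' : a, a' ∈ A}; |A| = 4.
General bounds: 2|A| - 1 ≤ |A + A| ≤ |A|(|A|+1)/2, i.e. 7 ≤ |A + A| ≤ 10.
Lower bound 2|A|-1 is attained iff A is an arithmetic progression.
Enumerate sums a + a' for a ≤ a' (symmetric, so this suffices):
a = 3: 3+3=6, 3+6=9, 3+8=11, 3+10=13
a = 6: 6+6=12, 6+8=14, 6+10=16
a = 8: 8+8=16, 8+10=18
a = 10: 10+10=20
Distinct sums: {6, 9, 11, 12, 13, 14, 16, 18, 20}
|A + A| = 9

|A + A| = 9


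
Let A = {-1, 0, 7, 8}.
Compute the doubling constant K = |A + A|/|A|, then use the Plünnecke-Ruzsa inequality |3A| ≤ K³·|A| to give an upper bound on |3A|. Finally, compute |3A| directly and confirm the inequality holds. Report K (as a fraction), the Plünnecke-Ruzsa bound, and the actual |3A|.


|A| = 4.
Step 1: Compute A + A by enumerating all 16 pairs.
A + A = {-2, -1, 0, 6, 7, 8, 14, 15, 16}, so |A + A| = 9.
Step 2: Doubling constant K = |A + A|/|A| = 9/4 = 9/4 ≈ 2.2500.
Step 3: Plünnecke-Ruzsa gives |3A| ≤ K³·|A| = (2.2500)³ · 4 ≈ 45.5625.
Step 4: Compute 3A = A + A + A directly by enumerating all triples (a,b,c) ∈ A³; |3A| = 16.
Step 5: Check 16 ≤ 45.5625? Yes ✓.

K = 9/4, Plünnecke-Ruzsa bound K³|A| ≈ 45.5625, |3A| = 16, inequality holds.


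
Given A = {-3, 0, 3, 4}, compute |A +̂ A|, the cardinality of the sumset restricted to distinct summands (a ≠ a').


Restricted sumset: A +̂ A = {a + a' : a ∈ A, a' ∈ A, a ≠ a'}.
Equivalently, take A + A and drop any sum 2a that is achievable ONLY as a + a for a ∈ A (i.e. sums representable only with equal summands).
Enumerate pairs (a, a') with a < a' (symmetric, so each unordered pair gives one sum; this covers all a ≠ a'):
  -3 + 0 = -3
  -3 + 3 = 0
  -3 + 4 = 1
  0 + 3 = 3
  0 + 4 = 4
  3 + 4 = 7
Collected distinct sums: {-3, 0, 1, 3, 4, 7}
|A +̂ A| = 6
(Reference bound: |A +̂ A| ≥ 2|A| - 3 for |A| ≥ 2, with |A| = 4 giving ≥ 5.)

|A +̂ A| = 6


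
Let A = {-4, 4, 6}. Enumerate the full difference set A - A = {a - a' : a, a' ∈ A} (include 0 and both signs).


A - A = {a - a' : a, a' ∈ A}.
Compute a - a' for each ordered pair (a, a'):
a = -4: -4--4=0, -4-4=-8, -4-6=-10
a = 4: 4--4=8, 4-4=0, 4-6=-2
a = 6: 6--4=10, 6-4=2, 6-6=0
Collecting distinct values (and noting 0 appears from a-a):
A - A = {-10, -8, -2, 0, 2, 8, 10}
|A - A| = 7

A - A = {-10, -8, -2, 0, 2, 8, 10}


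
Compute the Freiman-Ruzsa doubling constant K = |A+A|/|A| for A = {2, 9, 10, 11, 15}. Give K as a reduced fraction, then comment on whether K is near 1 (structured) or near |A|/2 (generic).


|A| = 5.
Compute A + A by enumerating all 25 pairs.
A + A = {4, 11, 12, 13, 17, 18, 19, 20, 21, 22, 24, 25, 26, 30}, so |A + A| = 14.
K = |A + A| / |A| = 14/5 (already in lowest terms) ≈ 2.8000.
Reference: AP of size 5 gives K = 9/5 ≈ 1.8000; a fully generic set of size 5 gives K ≈ 3.0000.

|A| = 5, |A + A| = 14, K = 14/5.


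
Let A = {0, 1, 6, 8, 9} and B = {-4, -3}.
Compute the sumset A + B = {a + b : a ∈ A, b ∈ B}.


A + B = {a + b : a ∈ A, b ∈ B}.
Enumerate all |A|·|B| = 5·2 = 10 pairs (a, b) and collect distinct sums.
a = 0: 0+-4=-4, 0+-3=-3
a = 1: 1+-4=-3, 1+-3=-2
a = 6: 6+-4=2, 6+-3=3
a = 8: 8+-4=4, 8+-3=5
a = 9: 9+-4=5, 9+-3=6
Collecting distinct sums: A + B = {-4, -3, -2, 2, 3, 4, 5, 6}
|A + B| = 8

A + B = {-4, -3, -2, 2, 3, 4, 5, 6}


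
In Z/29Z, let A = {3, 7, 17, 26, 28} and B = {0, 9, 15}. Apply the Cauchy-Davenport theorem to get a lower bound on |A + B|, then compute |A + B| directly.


Cauchy-Davenport: |A + B| ≥ min(p, |A| + |B| - 1) for A, B nonempty in Z/pZ.
|A| = 5, |B| = 3, p = 29.
CD lower bound = min(29, 5 + 3 - 1) = min(29, 7) = 7.
Compute A + B mod 29 directly:
a = 3: 3+0=3, 3+9=12, 3+15=18
a = 7: 7+0=7, 7+9=16, 7+15=22
a = 17: 17+0=17, 17+9=26, 17+15=3
a = 26: 26+0=26, 26+9=6, 26+15=12
a = 28: 28+0=28, 28+9=8, 28+15=14
A + B = {3, 6, 7, 8, 12, 14, 16, 17, 18, 22, 26, 28}, so |A + B| = 12.
Verify: 12 ≥ 7? Yes ✓.

CD lower bound = 7, actual |A + B| = 12.


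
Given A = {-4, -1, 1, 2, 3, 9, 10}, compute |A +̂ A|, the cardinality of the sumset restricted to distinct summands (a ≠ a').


Restricted sumset: A +̂ A = {a + a' : a ∈ A, a' ∈ A, a ≠ a'}.
Equivalently, take A + A and drop any sum 2a that is achievable ONLY as a + a for a ∈ A (i.e. sums representable only with equal summands).
Enumerate pairs (a, a') with a < a' (symmetric, so each unordered pair gives one sum; this covers all a ≠ a'):
  -4 + -1 = -5
  -4 + 1 = -3
  -4 + 2 = -2
  -4 + 3 = -1
  -4 + 9 = 5
  -4 + 10 = 6
  -1 + 1 = 0
  -1 + 2 = 1
  -1 + 3 = 2
  -1 + 9 = 8
  -1 + 10 = 9
  1 + 2 = 3
  1 + 3 = 4
  1 + 9 = 10
  1 + 10 = 11
  2 + 3 = 5
  2 + 9 = 11
  2 + 10 = 12
  3 + 9 = 12
  3 + 10 = 13
  9 + 10 = 19
Collected distinct sums: {-5, -3, -2, -1, 0, 1, 2, 3, 4, 5, 6, 8, 9, 10, 11, 12, 13, 19}
|A +̂ A| = 18
(Reference bound: |A +̂ A| ≥ 2|A| - 3 for |A| ≥ 2, with |A| = 7 giving ≥ 11.)

|A +̂ A| = 18


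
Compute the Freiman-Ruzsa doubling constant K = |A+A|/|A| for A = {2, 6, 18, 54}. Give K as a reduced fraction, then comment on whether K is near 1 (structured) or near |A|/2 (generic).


|A| = 4.
Compute A + A by enumerating all 16 pairs.
A + A = {4, 8, 12, 20, 24, 36, 56, 60, 72, 108}, so |A + A| = 10.
K = |A + A| / |A| = 10/4 = 5/2 ≈ 2.5000.
Reference: AP of size 4 gives K = 7/4 ≈ 1.7500; a fully generic set of size 4 gives K ≈ 2.5000.

|A| = 4, |A + A| = 10, K = 10/4 = 5/2.


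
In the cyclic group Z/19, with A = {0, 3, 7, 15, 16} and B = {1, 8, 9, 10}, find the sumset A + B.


Work in Z/19Z: reduce every sum a + b modulo 19.
Enumerate all 20 pairs:
a = 0: 0+1=1, 0+8=8, 0+9=9, 0+10=10
a = 3: 3+1=4, 3+8=11, 3+9=12, 3+10=13
a = 7: 7+1=8, 7+8=15, 7+9=16, 7+10=17
a = 15: 15+1=16, 15+8=4, 15+9=5, 15+10=6
a = 16: 16+1=17, 16+8=5, 16+9=6, 16+10=7
Distinct residues collected: {1, 4, 5, 6, 7, 8, 9, 10, 11, 12, 13, 15, 16, 17}
|A + B| = 14 (out of 19 total residues).

A + B = {1, 4, 5, 6, 7, 8, 9, 10, 11, 12, 13, 15, 16, 17}


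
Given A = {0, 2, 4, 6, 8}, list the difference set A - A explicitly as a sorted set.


A - A = {a - a' : a, a' ∈ A}.
Compute a - a' for each ordered pair (a, a'):
a = 0: 0-0=0, 0-2=-2, 0-4=-4, 0-6=-6, 0-8=-8
a = 2: 2-0=2, 2-2=0, 2-4=-2, 2-6=-4, 2-8=-6
a = 4: 4-0=4, 4-2=2, 4-4=0, 4-6=-2, 4-8=-4
a = 6: 6-0=6, 6-2=4, 6-4=2, 6-6=0, 6-8=-2
a = 8: 8-0=8, 8-2=6, 8-4=4, 8-6=2, 8-8=0
Collecting distinct values (and noting 0 appears from a-a):
A - A = {-8, -6, -4, -2, 0, 2, 4, 6, 8}
|A - A| = 9

A - A = {-8, -6, -4, -2, 0, 2, 4, 6, 8}


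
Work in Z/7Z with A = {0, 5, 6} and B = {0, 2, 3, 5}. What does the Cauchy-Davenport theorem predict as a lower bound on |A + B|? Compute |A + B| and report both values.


Cauchy-Davenport: |A + B| ≥ min(p, |A| + |B| - 1) for A, B nonempty in Z/pZ.
|A| = 3, |B| = 4, p = 7.
CD lower bound = min(7, 3 + 4 - 1) = min(7, 6) = 6.
Compute A + B mod 7 directly:
a = 0: 0+0=0, 0+2=2, 0+3=3, 0+5=5
a = 5: 5+0=5, 5+2=0, 5+3=1, 5+5=3
a = 6: 6+0=6, 6+2=1, 6+3=2, 6+5=4
A + B = {0, 1, 2, 3, 4, 5, 6}, so |A + B| = 7.
Verify: 7 ≥ 6? Yes ✓.

CD lower bound = 6, actual |A + B| = 7.


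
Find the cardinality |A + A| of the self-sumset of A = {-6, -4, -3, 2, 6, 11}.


A + A = {a + a' : a, a' ∈ A}; |A| = 6.
General bounds: 2|A| - 1 ≤ |A + A| ≤ |A|(|A|+1)/2, i.e. 11 ≤ |A + A| ≤ 21.
Lower bound 2|A|-1 is attained iff A is an arithmetic progression.
Enumerate sums a + a' for a ≤ a' (symmetric, so this suffices):
a = -6: -6+-6=-12, -6+-4=-10, -6+-3=-9, -6+2=-4, -6+6=0, -6+11=5
a = -4: -4+-4=-8, -4+-3=-7, -4+2=-2, -4+6=2, -4+11=7
a = -3: -3+-3=-6, -3+2=-1, -3+6=3, -3+11=8
a = 2: 2+2=4, 2+6=8, 2+11=13
a = 6: 6+6=12, 6+11=17
a = 11: 11+11=22
Distinct sums: {-12, -10, -9, -8, -7, -6, -4, -2, -1, 0, 2, 3, 4, 5, 7, 8, 12, 13, 17, 22}
|A + A| = 20

|A + A| = 20


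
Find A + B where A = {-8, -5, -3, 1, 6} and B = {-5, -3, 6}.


A + B = {a + b : a ∈ A, b ∈ B}.
Enumerate all |A|·|B| = 5·3 = 15 pairs (a, b) and collect distinct sums.
a = -8: -8+-5=-13, -8+-3=-11, -8+6=-2
a = -5: -5+-5=-10, -5+-3=-8, -5+6=1
a = -3: -3+-5=-8, -3+-3=-6, -3+6=3
a = 1: 1+-5=-4, 1+-3=-2, 1+6=7
a = 6: 6+-5=1, 6+-3=3, 6+6=12
Collecting distinct sums: A + B = {-13, -11, -10, -8, -6, -4, -2, 1, 3, 7, 12}
|A + B| = 11

A + B = {-13, -11, -10, -8, -6, -4, -2, 1, 3, 7, 12}


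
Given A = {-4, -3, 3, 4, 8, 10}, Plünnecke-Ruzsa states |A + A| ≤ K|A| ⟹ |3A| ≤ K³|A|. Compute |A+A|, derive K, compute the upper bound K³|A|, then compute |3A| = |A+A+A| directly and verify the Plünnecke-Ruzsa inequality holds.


|A| = 6.
Step 1: Compute A + A by enumerating all 36 pairs.
A + A = {-8, -7, -6, -1, 0, 1, 4, 5, 6, 7, 8, 11, 12, 13, 14, 16, 18, 20}, so |A + A| = 18.
Step 2: Doubling constant K = |A + A|/|A| = 18/6 = 18/6 ≈ 3.0000.
Step 3: Plünnecke-Ruzsa gives |3A| ≤ K³·|A| = (3.0000)³ · 6 ≈ 162.0000.
Step 4: Compute 3A = A + A + A directly by enumerating all triples (a,b,c) ∈ A³; |3A| = 35.
Step 5: Check 35 ≤ 162.0000? Yes ✓.

K = 18/6, Plünnecke-Ruzsa bound K³|A| ≈ 162.0000, |3A| = 35, inequality holds.


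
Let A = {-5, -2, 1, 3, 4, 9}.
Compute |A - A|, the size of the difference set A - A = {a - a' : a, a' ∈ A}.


A - A = {a - a' : a, a' ∈ A}; |A| = 6.
Bounds: 2|A|-1 ≤ |A - A| ≤ |A|² - |A| + 1, i.e. 11 ≤ |A - A| ≤ 31.
Note: 0 ∈ A - A always (from a - a). The set is symmetric: if d ∈ A - A then -d ∈ A - A.
Enumerate nonzero differences d = a - a' with a > a' (then include -d):
Positive differences: {1, 2, 3, 5, 6, 8, 9, 11, 14}
Full difference set: {0} ∪ (positive diffs) ∪ (negative diffs).
|A - A| = 1 + 2·9 = 19 (matches direct enumeration: 19).

|A - A| = 19


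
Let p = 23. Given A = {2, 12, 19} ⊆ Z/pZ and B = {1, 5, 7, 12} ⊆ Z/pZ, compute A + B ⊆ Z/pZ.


Work in Z/23Z: reduce every sum a + b modulo 23.
Enumerate all 12 pairs:
a = 2: 2+1=3, 2+5=7, 2+7=9, 2+12=14
a = 12: 12+1=13, 12+5=17, 12+7=19, 12+12=1
a = 19: 19+1=20, 19+5=1, 19+7=3, 19+12=8
Distinct residues collected: {1, 3, 7, 8, 9, 13, 14, 17, 19, 20}
|A + B| = 10 (out of 23 total residues).

A + B = {1, 3, 7, 8, 9, 13, 14, 17, 19, 20}


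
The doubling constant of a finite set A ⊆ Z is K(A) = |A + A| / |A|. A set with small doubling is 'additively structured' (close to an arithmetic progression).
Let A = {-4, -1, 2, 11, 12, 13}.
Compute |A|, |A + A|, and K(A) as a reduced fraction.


|A| = 6.
Compute A + A by enumerating all 36 pairs.
A + A = {-8, -5, -2, 1, 4, 7, 8, 9, 10, 11, 12, 13, 14, 15, 22, 23, 24, 25, 26}, so |A + A| = 19.
K = |A + A| / |A| = 19/6 (already in lowest terms) ≈ 3.1667.
Reference: AP of size 6 gives K = 11/6 ≈ 1.8333; a fully generic set of size 6 gives K ≈ 3.5000.

|A| = 6, |A + A| = 19, K = 19/6.


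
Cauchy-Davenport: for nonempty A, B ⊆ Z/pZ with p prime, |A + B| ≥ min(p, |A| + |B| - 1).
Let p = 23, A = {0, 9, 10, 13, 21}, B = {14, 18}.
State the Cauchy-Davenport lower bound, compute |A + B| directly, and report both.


Cauchy-Davenport: |A + B| ≥ min(p, |A| + |B| - 1) for A, B nonempty in Z/pZ.
|A| = 5, |B| = 2, p = 23.
CD lower bound = min(23, 5 + 2 - 1) = min(23, 6) = 6.
Compute A + B mod 23 directly:
a = 0: 0+14=14, 0+18=18
a = 9: 9+14=0, 9+18=4
a = 10: 10+14=1, 10+18=5
a = 13: 13+14=4, 13+18=8
a = 21: 21+14=12, 21+18=16
A + B = {0, 1, 4, 5, 8, 12, 14, 16, 18}, so |A + B| = 9.
Verify: 9 ≥ 6? Yes ✓.

CD lower bound = 6, actual |A + B| = 9.


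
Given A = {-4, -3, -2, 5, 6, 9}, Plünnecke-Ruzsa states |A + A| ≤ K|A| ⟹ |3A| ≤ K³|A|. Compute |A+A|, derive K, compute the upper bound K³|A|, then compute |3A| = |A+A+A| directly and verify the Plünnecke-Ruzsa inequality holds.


|A| = 6.
Step 1: Compute A + A by enumerating all 36 pairs.
A + A = {-8, -7, -6, -5, -4, 1, 2, 3, 4, 5, 6, 7, 10, 11, 12, 14, 15, 18}, so |A + A| = 18.
Step 2: Doubling constant K = |A + A|/|A| = 18/6 = 18/6 ≈ 3.0000.
Step 3: Plünnecke-Ruzsa gives |3A| ≤ K³·|A| = (3.0000)³ · 6 ≈ 162.0000.
Step 4: Compute 3A = A + A + A directly by enumerating all triples (a,b,c) ∈ A³; |3A| = 35.
Step 5: Check 35 ≤ 162.0000? Yes ✓.

K = 18/6, Plünnecke-Ruzsa bound K³|A| ≈ 162.0000, |3A| = 35, inequality holds.


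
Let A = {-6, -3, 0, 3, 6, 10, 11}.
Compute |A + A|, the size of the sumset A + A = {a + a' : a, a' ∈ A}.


A + A = {a + a' : a, a' ∈ A}; |A| = 7.
General bounds: 2|A| - 1 ≤ |A + A| ≤ |A|(|A|+1)/2, i.e. 13 ≤ |A + A| ≤ 28.
Lower bound 2|A|-1 is attained iff A is an arithmetic progression.
Enumerate sums a + a' for a ≤ a' (symmetric, so this suffices):
a = -6: -6+-6=-12, -6+-3=-9, -6+0=-6, -6+3=-3, -6+6=0, -6+10=4, -6+11=5
a = -3: -3+-3=-6, -3+0=-3, -3+3=0, -3+6=3, -3+10=7, -3+11=8
a = 0: 0+0=0, 0+3=3, 0+6=6, 0+10=10, 0+11=11
a = 3: 3+3=6, 3+6=9, 3+10=13, 3+11=14
a = 6: 6+6=12, 6+10=16, 6+11=17
a = 10: 10+10=20, 10+11=21
a = 11: 11+11=22
Distinct sums: {-12, -9, -6, -3, 0, 3, 4, 5, 6, 7, 8, 9, 10, 11, 12, 13, 14, 16, 17, 20, 21, 22}
|A + A| = 22

|A + A| = 22


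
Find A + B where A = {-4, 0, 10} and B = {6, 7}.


A + B = {a + b : a ∈ A, b ∈ B}.
Enumerate all |A|·|B| = 3·2 = 6 pairs (a, b) and collect distinct sums.
a = -4: -4+6=2, -4+7=3
a = 0: 0+6=6, 0+7=7
a = 10: 10+6=16, 10+7=17
Collecting distinct sums: A + B = {2, 3, 6, 7, 16, 17}
|A + B| = 6

A + B = {2, 3, 6, 7, 16, 17}


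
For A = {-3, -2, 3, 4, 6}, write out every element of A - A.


A - A = {a - a' : a, a' ∈ A}.
Compute a - a' for each ordered pair (a, a'):
a = -3: -3--3=0, -3--2=-1, -3-3=-6, -3-4=-7, -3-6=-9
a = -2: -2--3=1, -2--2=0, -2-3=-5, -2-4=-6, -2-6=-8
a = 3: 3--3=6, 3--2=5, 3-3=0, 3-4=-1, 3-6=-3
a = 4: 4--3=7, 4--2=6, 4-3=1, 4-4=0, 4-6=-2
a = 6: 6--3=9, 6--2=8, 6-3=3, 6-4=2, 6-6=0
Collecting distinct values (and noting 0 appears from a-a):
A - A = {-9, -8, -7, -6, -5, -3, -2, -1, 0, 1, 2, 3, 5, 6, 7, 8, 9}
|A - A| = 17

A - A = {-9, -8, -7, -6, -5, -3, -2, -1, 0, 1, 2, 3, 5, 6, 7, 8, 9}


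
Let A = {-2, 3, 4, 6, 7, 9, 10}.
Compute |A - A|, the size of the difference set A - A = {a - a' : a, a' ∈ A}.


A - A = {a - a' : a, a' ∈ A}; |A| = 7.
Bounds: 2|A|-1 ≤ |A - A| ≤ |A|² - |A| + 1, i.e. 13 ≤ |A - A| ≤ 43.
Note: 0 ∈ A - A always (from a - a). The set is symmetric: if d ∈ A - A then -d ∈ A - A.
Enumerate nonzero differences d = a - a' with a > a' (then include -d):
Positive differences: {1, 2, 3, 4, 5, 6, 7, 8, 9, 11, 12}
Full difference set: {0} ∪ (positive diffs) ∪ (negative diffs).
|A - A| = 1 + 2·11 = 23 (matches direct enumeration: 23).

|A - A| = 23


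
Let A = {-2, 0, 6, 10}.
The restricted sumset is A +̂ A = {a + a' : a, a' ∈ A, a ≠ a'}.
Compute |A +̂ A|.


Restricted sumset: A +̂ A = {a + a' : a ∈ A, a' ∈ A, a ≠ a'}.
Equivalently, take A + A and drop any sum 2a that is achievable ONLY as a + a for a ∈ A (i.e. sums representable only with equal summands).
Enumerate pairs (a, a') with a < a' (symmetric, so each unordered pair gives one sum; this covers all a ≠ a'):
  -2 + 0 = -2
  -2 + 6 = 4
  -2 + 10 = 8
  0 + 6 = 6
  0 + 10 = 10
  6 + 10 = 16
Collected distinct sums: {-2, 4, 6, 8, 10, 16}
|A +̂ A| = 6
(Reference bound: |A +̂ A| ≥ 2|A| - 3 for |A| ≥ 2, with |A| = 4 giving ≥ 5.)

|A +̂ A| = 6


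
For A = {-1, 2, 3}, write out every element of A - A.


A - A = {a - a' : a, a' ∈ A}.
Compute a - a' for each ordered pair (a, a'):
a = -1: -1--1=0, -1-2=-3, -1-3=-4
a = 2: 2--1=3, 2-2=0, 2-3=-1
a = 3: 3--1=4, 3-2=1, 3-3=0
Collecting distinct values (and noting 0 appears from a-a):
A - A = {-4, -3, -1, 0, 1, 3, 4}
|A - A| = 7

A - A = {-4, -3, -1, 0, 1, 3, 4}


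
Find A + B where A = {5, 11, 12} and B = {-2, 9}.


A + B = {a + b : a ∈ A, b ∈ B}.
Enumerate all |A|·|B| = 3·2 = 6 pairs (a, b) and collect distinct sums.
a = 5: 5+-2=3, 5+9=14
a = 11: 11+-2=9, 11+9=20
a = 12: 12+-2=10, 12+9=21
Collecting distinct sums: A + B = {3, 9, 10, 14, 20, 21}
|A + B| = 6

A + B = {3, 9, 10, 14, 20, 21}


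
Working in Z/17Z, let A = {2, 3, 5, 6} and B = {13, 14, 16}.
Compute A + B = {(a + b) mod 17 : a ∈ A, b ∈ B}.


Work in Z/17Z: reduce every sum a + b modulo 17.
Enumerate all 12 pairs:
a = 2: 2+13=15, 2+14=16, 2+16=1
a = 3: 3+13=16, 3+14=0, 3+16=2
a = 5: 5+13=1, 5+14=2, 5+16=4
a = 6: 6+13=2, 6+14=3, 6+16=5
Distinct residues collected: {0, 1, 2, 3, 4, 5, 15, 16}
|A + B| = 8 (out of 17 total residues).

A + B = {0, 1, 2, 3, 4, 5, 15, 16}


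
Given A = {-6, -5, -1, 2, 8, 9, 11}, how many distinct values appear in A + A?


A + A = {a + a' : a, a' ∈ A}; |A| = 7.
General bounds: 2|A| - 1 ≤ |A + A| ≤ |A|(|A|+1)/2, i.e. 13 ≤ |A + A| ≤ 28.
Lower bound 2|A|-1 is attained iff A is an arithmetic progression.
Enumerate sums a + a' for a ≤ a' (symmetric, so this suffices):
a = -6: -6+-6=-12, -6+-5=-11, -6+-1=-7, -6+2=-4, -6+8=2, -6+9=3, -6+11=5
a = -5: -5+-5=-10, -5+-1=-6, -5+2=-3, -5+8=3, -5+9=4, -5+11=6
a = -1: -1+-1=-2, -1+2=1, -1+8=7, -1+9=8, -1+11=10
a = 2: 2+2=4, 2+8=10, 2+9=11, 2+11=13
a = 8: 8+8=16, 8+9=17, 8+11=19
a = 9: 9+9=18, 9+11=20
a = 11: 11+11=22
Distinct sums: {-12, -11, -10, -7, -6, -4, -3, -2, 1, 2, 3, 4, 5, 6, 7, 8, 10, 11, 13, 16, 17, 18, 19, 20, 22}
|A + A| = 25

|A + A| = 25


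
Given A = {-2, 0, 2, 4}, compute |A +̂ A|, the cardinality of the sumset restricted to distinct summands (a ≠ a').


Restricted sumset: A +̂ A = {a + a' : a ∈ A, a' ∈ A, a ≠ a'}.
Equivalently, take A + A and drop any sum 2a that is achievable ONLY as a + a for a ∈ A (i.e. sums representable only with equal summands).
Enumerate pairs (a, a') with a < a' (symmetric, so each unordered pair gives one sum; this covers all a ≠ a'):
  -2 + 0 = -2
  -2 + 2 = 0
  -2 + 4 = 2
  0 + 2 = 2
  0 + 4 = 4
  2 + 4 = 6
Collected distinct sums: {-2, 0, 2, 4, 6}
|A +̂ A| = 5
(Reference bound: |A +̂ A| ≥ 2|A| - 3 for |A| ≥ 2, with |A| = 4 giving ≥ 5.)

|A +̂ A| = 5


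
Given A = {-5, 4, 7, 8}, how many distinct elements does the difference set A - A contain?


A - A = {a - a' : a, a' ∈ A}; |A| = 4.
Bounds: 2|A|-1 ≤ |A - A| ≤ |A|² - |A| + 1, i.e. 7 ≤ |A - A| ≤ 13.
Note: 0 ∈ A - A always (from a - a). The set is symmetric: if d ∈ A - A then -d ∈ A - A.
Enumerate nonzero differences d = a - a' with a > a' (then include -d):
Positive differences: {1, 3, 4, 9, 12, 13}
Full difference set: {0} ∪ (positive diffs) ∪ (negative diffs).
|A - A| = 1 + 2·6 = 13 (matches direct enumeration: 13).

|A - A| = 13


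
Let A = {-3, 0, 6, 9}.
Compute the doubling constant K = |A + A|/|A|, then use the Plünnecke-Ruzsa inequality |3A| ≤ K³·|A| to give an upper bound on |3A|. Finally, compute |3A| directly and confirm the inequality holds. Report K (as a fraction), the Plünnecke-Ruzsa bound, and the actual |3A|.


|A| = 4.
Step 1: Compute A + A by enumerating all 16 pairs.
A + A = {-6, -3, 0, 3, 6, 9, 12, 15, 18}, so |A + A| = 9.
Step 2: Doubling constant K = |A + A|/|A| = 9/4 = 9/4 ≈ 2.2500.
Step 3: Plünnecke-Ruzsa gives |3A| ≤ K³·|A| = (2.2500)³ · 4 ≈ 45.5625.
Step 4: Compute 3A = A + A + A directly by enumerating all triples (a,b,c) ∈ A³; |3A| = 13.
Step 5: Check 13 ≤ 45.5625? Yes ✓.

K = 9/4, Plünnecke-Ruzsa bound K³|A| ≈ 45.5625, |3A| = 13, inequality holds.


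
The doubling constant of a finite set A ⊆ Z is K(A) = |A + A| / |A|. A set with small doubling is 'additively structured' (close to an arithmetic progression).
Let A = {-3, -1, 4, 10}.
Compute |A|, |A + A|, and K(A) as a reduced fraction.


|A| = 4.
Compute A + A by enumerating all 16 pairs.
A + A = {-6, -4, -2, 1, 3, 7, 8, 9, 14, 20}, so |A + A| = 10.
K = |A + A| / |A| = 10/4 = 5/2 ≈ 2.5000.
Reference: AP of size 4 gives K = 7/4 ≈ 1.7500; a fully generic set of size 4 gives K ≈ 2.5000.

|A| = 4, |A + A| = 10, K = 10/4 = 5/2.


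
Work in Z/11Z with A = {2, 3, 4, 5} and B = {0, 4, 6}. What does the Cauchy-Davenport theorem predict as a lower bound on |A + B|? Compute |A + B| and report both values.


Cauchy-Davenport: |A + B| ≥ min(p, |A| + |B| - 1) for A, B nonempty in Z/pZ.
|A| = 4, |B| = 3, p = 11.
CD lower bound = min(11, 4 + 3 - 1) = min(11, 6) = 6.
Compute A + B mod 11 directly:
a = 2: 2+0=2, 2+4=6, 2+6=8
a = 3: 3+0=3, 3+4=7, 3+6=9
a = 4: 4+0=4, 4+4=8, 4+6=10
a = 5: 5+0=5, 5+4=9, 5+6=0
A + B = {0, 2, 3, 4, 5, 6, 7, 8, 9, 10}, so |A + B| = 10.
Verify: 10 ≥ 6? Yes ✓.

CD lower bound = 6, actual |A + B| = 10.


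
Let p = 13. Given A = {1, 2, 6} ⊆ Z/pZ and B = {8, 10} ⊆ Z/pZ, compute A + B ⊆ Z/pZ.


Work in Z/13Z: reduce every sum a + b modulo 13.
Enumerate all 6 pairs:
a = 1: 1+8=9, 1+10=11
a = 2: 2+8=10, 2+10=12
a = 6: 6+8=1, 6+10=3
Distinct residues collected: {1, 3, 9, 10, 11, 12}
|A + B| = 6 (out of 13 total residues).

A + B = {1, 3, 9, 10, 11, 12}


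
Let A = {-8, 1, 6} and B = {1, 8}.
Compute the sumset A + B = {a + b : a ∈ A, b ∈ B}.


A + B = {a + b : a ∈ A, b ∈ B}.
Enumerate all |A|·|B| = 3·2 = 6 pairs (a, b) and collect distinct sums.
a = -8: -8+1=-7, -8+8=0
a = 1: 1+1=2, 1+8=9
a = 6: 6+1=7, 6+8=14
Collecting distinct sums: A + B = {-7, 0, 2, 7, 9, 14}
|A + B| = 6

A + B = {-7, 0, 2, 7, 9, 14}


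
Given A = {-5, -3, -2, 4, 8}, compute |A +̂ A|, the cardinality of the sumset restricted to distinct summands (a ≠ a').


Restricted sumset: A +̂ A = {a + a' : a ∈ A, a' ∈ A, a ≠ a'}.
Equivalently, take A + A and drop any sum 2a that is achievable ONLY as a + a for a ∈ A (i.e. sums representable only with equal summands).
Enumerate pairs (a, a') with a < a' (symmetric, so each unordered pair gives one sum; this covers all a ≠ a'):
  -5 + -3 = -8
  -5 + -2 = -7
  -5 + 4 = -1
  -5 + 8 = 3
  -3 + -2 = -5
  -3 + 4 = 1
  -3 + 8 = 5
  -2 + 4 = 2
  -2 + 8 = 6
  4 + 8 = 12
Collected distinct sums: {-8, -7, -5, -1, 1, 2, 3, 5, 6, 12}
|A +̂ A| = 10
(Reference bound: |A +̂ A| ≥ 2|A| - 3 for |A| ≥ 2, with |A| = 5 giving ≥ 7.)

|A +̂ A| = 10


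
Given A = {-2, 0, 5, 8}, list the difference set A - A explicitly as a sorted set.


A - A = {a - a' : a, a' ∈ A}.
Compute a - a' for each ordered pair (a, a'):
a = -2: -2--2=0, -2-0=-2, -2-5=-7, -2-8=-10
a = 0: 0--2=2, 0-0=0, 0-5=-5, 0-8=-8
a = 5: 5--2=7, 5-0=5, 5-5=0, 5-8=-3
a = 8: 8--2=10, 8-0=8, 8-5=3, 8-8=0
Collecting distinct values (and noting 0 appears from a-a):
A - A = {-10, -8, -7, -5, -3, -2, 0, 2, 3, 5, 7, 8, 10}
|A - A| = 13

A - A = {-10, -8, -7, -5, -3, -2, 0, 2, 3, 5, 7, 8, 10}


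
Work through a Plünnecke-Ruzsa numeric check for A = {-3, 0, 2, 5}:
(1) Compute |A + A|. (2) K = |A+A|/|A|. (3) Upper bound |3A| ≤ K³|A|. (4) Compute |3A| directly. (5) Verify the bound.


|A| = 4.
Step 1: Compute A + A by enumerating all 16 pairs.
A + A = {-6, -3, -1, 0, 2, 4, 5, 7, 10}, so |A + A| = 9.
Step 2: Doubling constant K = |A + A|/|A| = 9/4 = 9/4 ≈ 2.2500.
Step 3: Plünnecke-Ruzsa gives |3A| ≤ K³·|A| = (2.2500)³ · 4 ≈ 45.5625.
Step 4: Compute 3A = A + A + A directly by enumerating all triples (a,b,c) ∈ A³; |3A| = 16.
Step 5: Check 16 ≤ 45.5625? Yes ✓.

K = 9/4, Plünnecke-Ruzsa bound K³|A| ≈ 45.5625, |3A| = 16, inequality holds.


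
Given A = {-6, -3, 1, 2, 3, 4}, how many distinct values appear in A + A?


A + A = {a + a' : a, a' ∈ A}; |A| = 6.
General bounds: 2|A| - 1 ≤ |A + A| ≤ |A|(|A|+1)/2, i.e. 11 ≤ |A + A| ≤ 21.
Lower bound 2|A|-1 is attained iff A is an arithmetic progression.
Enumerate sums a + a' for a ≤ a' (symmetric, so this suffices):
a = -6: -6+-6=-12, -6+-3=-9, -6+1=-5, -6+2=-4, -6+3=-3, -6+4=-2
a = -3: -3+-3=-6, -3+1=-2, -3+2=-1, -3+3=0, -3+4=1
a = 1: 1+1=2, 1+2=3, 1+3=4, 1+4=5
a = 2: 2+2=4, 2+3=5, 2+4=6
a = 3: 3+3=6, 3+4=7
a = 4: 4+4=8
Distinct sums: {-12, -9, -6, -5, -4, -3, -2, -1, 0, 1, 2, 3, 4, 5, 6, 7, 8}
|A + A| = 17

|A + A| = 17


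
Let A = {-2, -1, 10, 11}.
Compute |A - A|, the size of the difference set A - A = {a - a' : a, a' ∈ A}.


A - A = {a - a' : a, a' ∈ A}; |A| = 4.
Bounds: 2|A|-1 ≤ |A - A| ≤ |A|² - |A| + 1, i.e. 7 ≤ |A - A| ≤ 13.
Note: 0 ∈ A - A always (from a - a). The set is symmetric: if d ∈ A - A then -d ∈ A - A.
Enumerate nonzero differences d = a - a' with a > a' (then include -d):
Positive differences: {1, 11, 12, 13}
Full difference set: {0} ∪ (positive diffs) ∪ (negative diffs).
|A - A| = 1 + 2·4 = 9 (matches direct enumeration: 9).

|A - A| = 9


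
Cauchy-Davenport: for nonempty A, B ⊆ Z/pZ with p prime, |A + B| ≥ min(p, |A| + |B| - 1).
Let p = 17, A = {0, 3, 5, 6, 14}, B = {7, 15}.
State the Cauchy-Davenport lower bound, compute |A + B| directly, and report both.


Cauchy-Davenport: |A + B| ≥ min(p, |A| + |B| - 1) for A, B nonempty in Z/pZ.
|A| = 5, |B| = 2, p = 17.
CD lower bound = min(17, 5 + 2 - 1) = min(17, 6) = 6.
Compute A + B mod 17 directly:
a = 0: 0+7=7, 0+15=15
a = 3: 3+7=10, 3+15=1
a = 5: 5+7=12, 5+15=3
a = 6: 6+7=13, 6+15=4
a = 14: 14+7=4, 14+15=12
A + B = {1, 3, 4, 7, 10, 12, 13, 15}, so |A + B| = 8.
Verify: 8 ≥ 6? Yes ✓.

CD lower bound = 6, actual |A + B| = 8.


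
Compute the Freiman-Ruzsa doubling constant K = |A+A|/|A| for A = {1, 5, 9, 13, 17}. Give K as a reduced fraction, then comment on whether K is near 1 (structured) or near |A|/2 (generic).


|A| = 5.
Compute A + A by enumerating all 25 pairs.
A + A = {2, 6, 10, 14, 18, 22, 26, 30, 34}, so |A + A| = 9.
K = |A + A| / |A| = 9/5 (already in lowest terms) ≈ 1.8000.
Reference: AP of size 5 gives K = 9/5 ≈ 1.8000; a fully generic set of size 5 gives K ≈ 3.0000.

|A| = 5, |A + A| = 9, K = 9/5.


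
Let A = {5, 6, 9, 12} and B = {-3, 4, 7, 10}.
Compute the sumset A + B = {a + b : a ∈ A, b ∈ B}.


A + B = {a + b : a ∈ A, b ∈ B}.
Enumerate all |A|·|B| = 4·4 = 16 pairs (a, b) and collect distinct sums.
a = 5: 5+-3=2, 5+4=9, 5+7=12, 5+10=15
a = 6: 6+-3=3, 6+4=10, 6+7=13, 6+10=16
a = 9: 9+-3=6, 9+4=13, 9+7=16, 9+10=19
a = 12: 12+-3=9, 12+4=16, 12+7=19, 12+10=22
Collecting distinct sums: A + B = {2, 3, 6, 9, 10, 12, 13, 15, 16, 19, 22}
|A + B| = 11

A + B = {2, 3, 6, 9, 10, 12, 13, 15, 16, 19, 22}


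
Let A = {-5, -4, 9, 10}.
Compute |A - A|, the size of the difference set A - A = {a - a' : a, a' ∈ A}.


A - A = {a - a' : a, a' ∈ A}; |A| = 4.
Bounds: 2|A|-1 ≤ |A - A| ≤ |A|² - |A| + 1, i.e. 7 ≤ |A - A| ≤ 13.
Note: 0 ∈ A - A always (from a - a). The set is symmetric: if d ∈ A - A then -d ∈ A - A.
Enumerate nonzero differences d = a - a' with a > a' (then include -d):
Positive differences: {1, 13, 14, 15}
Full difference set: {0} ∪ (positive diffs) ∪ (negative diffs).
|A - A| = 1 + 2·4 = 9 (matches direct enumeration: 9).

|A - A| = 9


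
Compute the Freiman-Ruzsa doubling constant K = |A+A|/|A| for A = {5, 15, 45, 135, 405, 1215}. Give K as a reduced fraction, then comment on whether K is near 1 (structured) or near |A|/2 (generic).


|A| = 6.
Compute A + A by enumerating all 36 pairs.
A + A = {10, 20, 30, 50, 60, 90, 140, 150, 180, 270, 410, 420, 450, 540, 810, 1220, 1230, 1260, 1350, 1620, 2430}, so |A + A| = 21.
K = |A + A| / |A| = 21/6 = 7/2 ≈ 3.5000.
Reference: AP of size 6 gives K = 11/6 ≈ 1.8333; a fully generic set of size 6 gives K ≈ 3.5000.

|A| = 6, |A + A| = 21, K = 21/6 = 7/2.


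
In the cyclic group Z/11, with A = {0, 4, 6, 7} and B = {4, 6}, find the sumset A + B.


Work in Z/11Z: reduce every sum a + b modulo 11.
Enumerate all 8 pairs:
a = 0: 0+4=4, 0+6=6
a = 4: 4+4=8, 4+6=10
a = 6: 6+4=10, 6+6=1
a = 7: 7+4=0, 7+6=2
Distinct residues collected: {0, 1, 2, 4, 6, 8, 10}
|A + B| = 7 (out of 11 total residues).

A + B = {0, 1, 2, 4, 6, 8, 10}


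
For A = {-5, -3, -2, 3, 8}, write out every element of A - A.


A - A = {a - a' : a, a' ∈ A}.
Compute a - a' for each ordered pair (a, a'):
a = -5: -5--5=0, -5--3=-2, -5--2=-3, -5-3=-8, -5-8=-13
a = -3: -3--5=2, -3--3=0, -3--2=-1, -3-3=-6, -3-8=-11
a = -2: -2--5=3, -2--3=1, -2--2=0, -2-3=-5, -2-8=-10
a = 3: 3--5=8, 3--3=6, 3--2=5, 3-3=0, 3-8=-5
a = 8: 8--5=13, 8--3=11, 8--2=10, 8-3=5, 8-8=0
Collecting distinct values (and noting 0 appears from a-a):
A - A = {-13, -11, -10, -8, -6, -5, -3, -2, -1, 0, 1, 2, 3, 5, 6, 8, 10, 11, 13}
|A - A| = 19

A - A = {-13, -11, -10, -8, -6, -5, -3, -2, -1, 0, 1, 2, 3, 5, 6, 8, 10, 11, 13}


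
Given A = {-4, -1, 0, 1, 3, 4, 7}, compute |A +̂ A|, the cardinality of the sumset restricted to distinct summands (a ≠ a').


Restricted sumset: A +̂ A = {a + a' : a ∈ A, a' ∈ A, a ≠ a'}.
Equivalently, take A + A and drop any sum 2a that is achievable ONLY as a + a for a ∈ A (i.e. sums representable only with equal summands).
Enumerate pairs (a, a') with a < a' (symmetric, so each unordered pair gives one sum; this covers all a ≠ a'):
  -4 + -1 = -5
  -4 + 0 = -4
  -4 + 1 = -3
  -4 + 3 = -1
  -4 + 4 = 0
  -4 + 7 = 3
  -1 + 0 = -1
  -1 + 1 = 0
  -1 + 3 = 2
  -1 + 4 = 3
  -1 + 7 = 6
  0 + 1 = 1
  0 + 3 = 3
  0 + 4 = 4
  0 + 7 = 7
  1 + 3 = 4
  1 + 4 = 5
  1 + 7 = 8
  3 + 4 = 7
  3 + 7 = 10
  4 + 7 = 11
Collected distinct sums: {-5, -4, -3, -1, 0, 1, 2, 3, 4, 5, 6, 7, 8, 10, 11}
|A +̂ A| = 15
(Reference bound: |A +̂ A| ≥ 2|A| - 3 for |A| ≥ 2, with |A| = 7 giving ≥ 11.)

|A +̂ A| = 15


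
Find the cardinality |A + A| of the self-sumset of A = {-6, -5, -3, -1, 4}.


A + A = {a + a' : a, a' ∈ A}; |A| = 5.
General bounds: 2|A| - 1 ≤ |A + A| ≤ |A|(|A|+1)/2, i.e. 9 ≤ |A + A| ≤ 15.
Lower bound 2|A|-1 is attained iff A is an arithmetic progression.
Enumerate sums a + a' for a ≤ a' (symmetric, so this suffices):
a = -6: -6+-6=-12, -6+-5=-11, -6+-3=-9, -6+-1=-7, -6+4=-2
a = -5: -5+-5=-10, -5+-3=-8, -5+-1=-6, -5+4=-1
a = -3: -3+-3=-6, -3+-1=-4, -3+4=1
a = -1: -1+-1=-2, -1+4=3
a = 4: 4+4=8
Distinct sums: {-12, -11, -10, -9, -8, -7, -6, -4, -2, -1, 1, 3, 8}
|A + A| = 13

|A + A| = 13


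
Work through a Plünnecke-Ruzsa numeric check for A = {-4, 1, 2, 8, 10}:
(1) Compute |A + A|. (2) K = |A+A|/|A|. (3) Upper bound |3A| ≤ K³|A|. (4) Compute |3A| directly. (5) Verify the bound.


|A| = 5.
Step 1: Compute A + A by enumerating all 25 pairs.
A + A = {-8, -3, -2, 2, 3, 4, 6, 9, 10, 11, 12, 16, 18, 20}, so |A + A| = 14.
Step 2: Doubling constant K = |A + A|/|A| = 14/5 = 14/5 ≈ 2.8000.
Step 3: Plünnecke-Ruzsa gives |3A| ≤ K³·|A| = (2.8000)³ · 5 ≈ 109.7600.
Step 4: Compute 3A = A + A + A directly by enumerating all triples (a,b,c) ∈ A³; |3A| = 29.
Step 5: Check 29 ≤ 109.7600? Yes ✓.

K = 14/5, Plünnecke-Ruzsa bound K³|A| ≈ 109.7600, |3A| = 29, inequality holds.


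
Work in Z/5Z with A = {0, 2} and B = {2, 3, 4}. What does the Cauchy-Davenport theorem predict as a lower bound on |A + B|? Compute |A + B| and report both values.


Cauchy-Davenport: |A + B| ≥ min(p, |A| + |B| - 1) for A, B nonempty in Z/pZ.
|A| = 2, |B| = 3, p = 5.
CD lower bound = min(5, 2 + 3 - 1) = min(5, 4) = 4.
Compute A + B mod 5 directly:
a = 0: 0+2=2, 0+3=3, 0+4=4
a = 2: 2+2=4, 2+3=0, 2+4=1
A + B = {0, 1, 2, 3, 4}, so |A + B| = 5.
Verify: 5 ≥ 4? Yes ✓.

CD lower bound = 4, actual |A + B| = 5.


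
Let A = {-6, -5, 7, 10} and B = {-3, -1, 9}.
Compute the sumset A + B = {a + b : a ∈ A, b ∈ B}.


A + B = {a + b : a ∈ A, b ∈ B}.
Enumerate all |A|·|B| = 4·3 = 12 pairs (a, b) and collect distinct sums.
a = -6: -6+-3=-9, -6+-1=-7, -6+9=3
a = -5: -5+-3=-8, -5+-1=-6, -5+9=4
a = 7: 7+-3=4, 7+-1=6, 7+9=16
a = 10: 10+-3=7, 10+-1=9, 10+9=19
Collecting distinct sums: A + B = {-9, -8, -7, -6, 3, 4, 6, 7, 9, 16, 19}
|A + B| = 11

A + B = {-9, -8, -7, -6, 3, 4, 6, 7, 9, 16, 19}


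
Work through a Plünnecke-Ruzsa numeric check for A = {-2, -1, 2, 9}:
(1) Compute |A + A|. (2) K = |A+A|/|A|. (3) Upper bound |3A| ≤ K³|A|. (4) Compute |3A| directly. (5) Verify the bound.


|A| = 4.
Step 1: Compute A + A by enumerating all 16 pairs.
A + A = {-4, -3, -2, 0, 1, 4, 7, 8, 11, 18}, so |A + A| = 10.
Step 2: Doubling constant K = |A + A|/|A| = 10/4 = 10/4 ≈ 2.5000.
Step 3: Plünnecke-Ruzsa gives |3A| ≤ K³·|A| = (2.5000)³ · 4 ≈ 62.5000.
Step 4: Compute 3A = A + A + A directly by enumerating all triples (a,b,c) ∈ A³; |3A| = 19.
Step 5: Check 19 ≤ 62.5000? Yes ✓.

K = 10/4, Plünnecke-Ruzsa bound K³|A| ≈ 62.5000, |3A| = 19, inequality holds.


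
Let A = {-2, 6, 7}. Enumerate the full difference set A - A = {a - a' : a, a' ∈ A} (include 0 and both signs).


A - A = {a - a' : a, a' ∈ A}.
Compute a - a' for each ordered pair (a, a'):
a = -2: -2--2=0, -2-6=-8, -2-7=-9
a = 6: 6--2=8, 6-6=0, 6-7=-1
a = 7: 7--2=9, 7-6=1, 7-7=0
Collecting distinct values (and noting 0 appears from a-a):
A - A = {-9, -8, -1, 0, 1, 8, 9}
|A - A| = 7

A - A = {-9, -8, -1, 0, 1, 8, 9}


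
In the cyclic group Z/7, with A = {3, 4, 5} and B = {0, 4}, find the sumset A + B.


Work in Z/7Z: reduce every sum a + b modulo 7.
Enumerate all 6 pairs:
a = 3: 3+0=3, 3+4=0
a = 4: 4+0=4, 4+4=1
a = 5: 5+0=5, 5+4=2
Distinct residues collected: {0, 1, 2, 3, 4, 5}
|A + B| = 6 (out of 7 total residues).

A + B = {0, 1, 2, 3, 4, 5}


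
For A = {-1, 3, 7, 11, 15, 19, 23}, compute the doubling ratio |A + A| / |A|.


|A| = 7.
Compute A + A by enumerating all 49 pairs.
A + A = {-2, 2, 6, 10, 14, 18, 22, 26, 30, 34, 38, 42, 46}, so |A + A| = 13.
K = |A + A| / |A| = 13/7 (already in lowest terms) ≈ 1.8571.
Reference: AP of size 7 gives K = 13/7 ≈ 1.8571; a fully generic set of size 7 gives K ≈ 4.0000.

|A| = 7, |A + A| = 13, K = 13/7.


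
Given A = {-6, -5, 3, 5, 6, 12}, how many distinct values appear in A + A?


A + A = {a + a' : a, a' ∈ A}; |A| = 6.
General bounds: 2|A| - 1 ≤ |A + A| ≤ |A|(|A|+1)/2, i.e. 11 ≤ |A + A| ≤ 21.
Lower bound 2|A|-1 is attained iff A is an arithmetic progression.
Enumerate sums a + a' for a ≤ a' (symmetric, so this suffices):
a = -6: -6+-6=-12, -6+-5=-11, -6+3=-3, -6+5=-1, -6+6=0, -6+12=6
a = -5: -5+-5=-10, -5+3=-2, -5+5=0, -5+6=1, -5+12=7
a = 3: 3+3=6, 3+5=8, 3+6=9, 3+12=15
a = 5: 5+5=10, 5+6=11, 5+12=17
a = 6: 6+6=12, 6+12=18
a = 12: 12+12=24
Distinct sums: {-12, -11, -10, -3, -2, -1, 0, 1, 6, 7, 8, 9, 10, 11, 12, 15, 17, 18, 24}
|A + A| = 19

|A + A| = 19


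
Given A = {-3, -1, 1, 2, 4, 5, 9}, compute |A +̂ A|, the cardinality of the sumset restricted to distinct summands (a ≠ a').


Restricted sumset: A +̂ A = {a + a' : a ∈ A, a' ∈ A, a ≠ a'}.
Equivalently, take A + A and drop any sum 2a that is achievable ONLY as a + a for a ∈ A (i.e. sums representable only with equal summands).
Enumerate pairs (a, a') with a < a' (symmetric, so each unordered pair gives one sum; this covers all a ≠ a'):
  -3 + -1 = -4
  -3 + 1 = -2
  -3 + 2 = -1
  -3 + 4 = 1
  -3 + 5 = 2
  -3 + 9 = 6
  -1 + 1 = 0
  -1 + 2 = 1
  -1 + 4 = 3
  -1 + 5 = 4
  -1 + 9 = 8
  1 + 2 = 3
  1 + 4 = 5
  1 + 5 = 6
  1 + 9 = 10
  2 + 4 = 6
  2 + 5 = 7
  2 + 9 = 11
  4 + 5 = 9
  4 + 9 = 13
  5 + 9 = 14
Collected distinct sums: {-4, -2, -1, 0, 1, 2, 3, 4, 5, 6, 7, 8, 9, 10, 11, 13, 14}
|A +̂ A| = 17
(Reference bound: |A +̂ A| ≥ 2|A| - 3 for |A| ≥ 2, with |A| = 7 giving ≥ 11.)

|A +̂ A| = 17


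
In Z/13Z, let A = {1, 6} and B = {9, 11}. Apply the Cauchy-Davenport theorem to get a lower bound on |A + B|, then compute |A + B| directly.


Cauchy-Davenport: |A + B| ≥ min(p, |A| + |B| - 1) for A, B nonempty in Z/pZ.
|A| = 2, |B| = 2, p = 13.
CD lower bound = min(13, 2 + 2 - 1) = min(13, 3) = 3.
Compute A + B mod 13 directly:
a = 1: 1+9=10, 1+11=12
a = 6: 6+9=2, 6+11=4
A + B = {2, 4, 10, 12}, so |A + B| = 4.
Verify: 4 ≥ 3? Yes ✓.

CD lower bound = 3, actual |A + B| = 4.


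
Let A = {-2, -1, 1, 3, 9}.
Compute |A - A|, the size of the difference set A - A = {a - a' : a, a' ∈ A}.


A - A = {a - a' : a, a' ∈ A}; |A| = 5.
Bounds: 2|A|-1 ≤ |A - A| ≤ |A|² - |A| + 1, i.e. 9 ≤ |A - A| ≤ 21.
Note: 0 ∈ A - A always (from a - a). The set is symmetric: if d ∈ A - A then -d ∈ A - A.
Enumerate nonzero differences d = a - a' with a > a' (then include -d):
Positive differences: {1, 2, 3, 4, 5, 6, 8, 10, 11}
Full difference set: {0} ∪ (positive diffs) ∪ (negative diffs).
|A - A| = 1 + 2·9 = 19 (matches direct enumeration: 19).

|A - A| = 19


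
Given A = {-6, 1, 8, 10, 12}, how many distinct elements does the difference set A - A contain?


A - A = {a - a' : a, a' ∈ A}; |A| = 5.
Bounds: 2|A|-1 ≤ |A - A| ≤ |A|² - |A| + 1, i.e. 9 ≤ |A - A| ≤ 21.
Note: 0 ∈ A - A always (from a - a). The set is symmetric: if d ∈ A - A then -d ∈ A - A.
Enumerate nonzero differences d = a - a' with a > a' (then include -d):
Positive differences: {2, 4, 7, 9, 11, 14, 16, 18}
Full difference set: {0} ∪ (positive diffs) ∪ (negative diffs).
|A - A| = 1 + 2·8 = 17 (matches direct enumeration: 17).

|A - A| = 17


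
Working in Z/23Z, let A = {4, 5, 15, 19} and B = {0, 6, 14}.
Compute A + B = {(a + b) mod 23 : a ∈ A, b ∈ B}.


Work in Z/23Z: reduce every sum a + b modulo 23.
Enumerate all 12 pairs:
a = 4: 4+0=4, 4+6=10, 4+14=18
a = 5: 5+0=5, 5+6=11, 5+14=19
a = 15: 15+0=15, 15+6=21, 15+14=6
a = 19: 19+0=19, 19+6=2, 19+14=10
Distinct residues collected: {2, 4, 5, 6, 10, 11, 15, 18, 19, 21}
|A + B| = 10 (out of 23 total residues).

A + B = {2, 4, 5, 6, 10, 11, 15, 18, 19, 21}


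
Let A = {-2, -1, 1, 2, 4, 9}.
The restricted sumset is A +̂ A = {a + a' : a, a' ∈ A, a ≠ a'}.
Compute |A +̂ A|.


Restricted sumset: A +̂ A = {a + a' : a ∈ A, a' ∈ A, a ≠ a'}.
Equivalently, take A + A and drop any sum 2a that is achievable ONLY as a + a for a ∈ A (i.e. sums representable only with equal summands).
Enumerate pairs (a, a') with a < a' (symmetric, so each unordered pair gives one sum; this covers all a ≠ a'):
  -2 + -1 = -3
  -2 + 1 = -1
  -2 + 2 = 0
  -2 + 4 = 2
  -2 + 9 = 7
  -1 + 1 = 0
  -1 + 2 = 1
  -1 + 4 = 3
  -1 + 9 = 8
  1 + 2 = 3
  1 + 4 = 5
  1 + 9 = 10
  2 + 4 = 6
  2 + 9 = 11
  4 + 9 = 13
Collected distinct sums: {-3, -1, 0, 1, 2, 3, 5, 6, 7, 8, 10, 11, 13}
|A +̂ A| = 13
(Reference bound: |A +̂ A| ≥ 2|A| - 3 for |A| ≥ 2, with |A| = 6 giving ≥ 9.)

|A +̂ A| = 13


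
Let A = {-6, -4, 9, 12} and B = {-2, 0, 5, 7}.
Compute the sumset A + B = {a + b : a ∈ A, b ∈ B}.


A + B = {a + b : a ∈ A, b ∈ B}.
Enumerate all |A|·|B| = 4·4 = 16 pairs (a, b) and collect distinct sums.
a = -6: -6+-2=-8, -6+0=-6, -6+5=-1, -6+7=1
a = -4: -4+-2=-6, -4+0=-4, -4+5=1, -4+7=3
a = 9: 9+-2=7, 9+0=9, 9+5=14, 9+7=16
a = 12: 12+-2=10, 12+0=12, 12+5=17, 12+7=19
Collecting distinct sums: A + B = {-8, -6, -4, -1, 1, 3, 7, 9, 10, 12, 14, 16, 17, 19}
|A + B| = 14

A + B = {-8, -6, -4, -1, 1, 3, 7, 9, 10, 12, 14, 16, 17, 19}


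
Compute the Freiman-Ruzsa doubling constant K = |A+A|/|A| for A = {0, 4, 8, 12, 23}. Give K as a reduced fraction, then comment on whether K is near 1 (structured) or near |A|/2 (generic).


|A| = 5.
Compute A + A by enumerating all 25 pairs.
A + A = {0, 4, 8, 12, 16, 20, 23, 24, 27, 31, 35, 46}, so |A + A| = 12.
K = |A + A| / |A| = 12/5 (already in lowest terms) ≈ 2.4000.
Reference: AP of size 5 gives K = 9/5 ≈ 1.8000; a fully generic set of size 5 gives K ≈ 3.0000.

|A| = 5, |A + A| = 12, K = 12/5.


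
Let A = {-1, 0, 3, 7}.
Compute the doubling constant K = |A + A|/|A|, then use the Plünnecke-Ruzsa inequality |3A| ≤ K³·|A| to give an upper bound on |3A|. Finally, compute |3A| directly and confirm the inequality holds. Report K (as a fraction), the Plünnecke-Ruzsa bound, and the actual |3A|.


|A| = 4.
Step 1: Compute A + A by enumerating all 16 pairs.
A + A = {-2, -1, 0, 2, 3, 6, 7, 10, 14}, so |A + A| = 9.
Step 2: Doubling constant K = |A + A|/|A| = 9/4 = 9/4 ≈ 2.2500.
Step 3: Plünnecke-Ruzsa gives |3A| ≤ K³·|A| = (2.2500)³ · 4 ≈ 45.5625.
Step 4: Compute 3A = A + A + A directly by enumerating all triples (a,b,c) ∈ A³; |3A| = 16.
Step 5: Check 16 ≤ 45.5625? Yes ✓.

K = 9/4, Plünnecke-Ruzsa bound K³|A| ≈ 45.5625, |3A| = 16, inequality holds.
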